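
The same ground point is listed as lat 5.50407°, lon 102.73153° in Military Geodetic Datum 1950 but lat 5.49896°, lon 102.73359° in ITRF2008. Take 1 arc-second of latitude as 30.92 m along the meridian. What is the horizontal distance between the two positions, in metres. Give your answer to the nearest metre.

613 m

Δφ = 5.49896° − 5.50407° = -0.00511°; Δλ = 102.73359° − 102.73153° = +0.00206°.
1° of latitude = 3600 × 30.92 = 111312 m.
ΔN = Δφ × 111312 = -568.8 m; ΔE = Δλ × 111312 × cos(5.50407°) = +0.00206 × 111312 × 0.995389 = 228.2 m.
Distance = √(ΔE² + ΔN²) = √(228.2² + (-568.8)²) = 612.9 m.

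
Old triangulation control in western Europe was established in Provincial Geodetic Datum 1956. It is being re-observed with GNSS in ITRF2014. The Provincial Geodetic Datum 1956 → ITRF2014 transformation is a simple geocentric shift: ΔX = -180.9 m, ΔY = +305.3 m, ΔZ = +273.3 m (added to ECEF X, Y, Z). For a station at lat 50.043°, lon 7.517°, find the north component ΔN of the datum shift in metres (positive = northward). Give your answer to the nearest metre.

At φ = 50.043°, λ = 7.517°: sin φ = 0.766527, cos φ = 0.642213, sin λ = 0.130820, cos λ = 0.991406.
ΔN = −sin φ cos λ·ΔX − sin φ sin λ·ΔY + cos φ·ΔZ = −(0.766527)(0.991406)(-180.9) − (0.766527)(0.130820)(305.3) + (0.642213)(273.3) = 282.38 m.

ΔN = 282 m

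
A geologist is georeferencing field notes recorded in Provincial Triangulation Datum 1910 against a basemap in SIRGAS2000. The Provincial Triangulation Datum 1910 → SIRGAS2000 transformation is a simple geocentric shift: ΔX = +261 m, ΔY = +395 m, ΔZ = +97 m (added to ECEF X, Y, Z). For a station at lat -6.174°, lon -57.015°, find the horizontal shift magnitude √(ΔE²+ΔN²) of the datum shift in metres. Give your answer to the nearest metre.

At φ = -6.174°, λ = -57.015°: sin φ = -0.107548, cos φ = 0.994200, sin λ = -0.838813, cos λ = 0.544419.
ΔE = −sin λ·ΔX + cos λ·ΔY = −(-0.838813)·(261) + (0.544419)·(395) = 433.98 m.
ΔN = −sin φ cos λ·ΔX − sin φ sin λ·ΔY + cos φ·ΔZ = −(-0.107548)(0.544419)(261) − (-0.107548)(-0.838813)(395) + (0.994200)(97) = 76.09 m.
Horizontal magnitude = √(ΔE² + ΔN²) = √(433.98² + 76.09²) = 440.60 m.

441 m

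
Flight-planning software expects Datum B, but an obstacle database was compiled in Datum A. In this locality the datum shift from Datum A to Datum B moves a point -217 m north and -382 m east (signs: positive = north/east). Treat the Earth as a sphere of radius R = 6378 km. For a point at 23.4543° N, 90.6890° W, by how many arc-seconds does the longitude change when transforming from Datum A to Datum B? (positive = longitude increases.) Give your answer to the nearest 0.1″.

At latitude 23.4543°, cos φ = 0.917378.
One radian of longitude at latitude φ spans R cos φ, so Δλ = ΔE / (R cos φ) = -382.0 / (6378000 × 0.917378) = -6.5288e-05 rad = -13.467″.

Δλ = -13.5″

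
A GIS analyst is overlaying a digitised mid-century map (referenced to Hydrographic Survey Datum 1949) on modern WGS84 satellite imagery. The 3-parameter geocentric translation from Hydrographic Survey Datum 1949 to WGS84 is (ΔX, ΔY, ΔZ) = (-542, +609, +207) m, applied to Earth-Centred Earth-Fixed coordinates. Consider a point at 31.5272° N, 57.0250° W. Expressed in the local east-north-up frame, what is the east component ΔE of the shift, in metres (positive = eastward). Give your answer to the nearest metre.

ΔE = -123 m

The local east axis at (φ, λ) is (−sin λ, cos λ, 0), so ΔE = −sin(-57.0250°)·(-542) + cos(-57.0250°)·609 = -123.23 m.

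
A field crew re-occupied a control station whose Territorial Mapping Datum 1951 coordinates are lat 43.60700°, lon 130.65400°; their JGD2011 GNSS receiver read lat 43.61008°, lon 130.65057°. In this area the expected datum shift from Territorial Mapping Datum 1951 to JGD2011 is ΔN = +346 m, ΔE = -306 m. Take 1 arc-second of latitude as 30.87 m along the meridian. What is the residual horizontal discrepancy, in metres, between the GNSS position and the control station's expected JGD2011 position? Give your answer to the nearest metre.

Observed coordinate differences: Δφ = +0.00308°, Δλ = -0.00343°.
Converting to metres (1° lat = 111132 m, cos φ = 0.724088): observed ΔN = 342.3 m, observed ΔE = -276.0 m.
Subtracting the expected shift leaves a residual of 342.3 − (346) = -3.7 m north and -276.0 − (-306) = 30.0 m east.
Residual distance = √((-3.7)² + 30.0²) = 30.2 m.

30 m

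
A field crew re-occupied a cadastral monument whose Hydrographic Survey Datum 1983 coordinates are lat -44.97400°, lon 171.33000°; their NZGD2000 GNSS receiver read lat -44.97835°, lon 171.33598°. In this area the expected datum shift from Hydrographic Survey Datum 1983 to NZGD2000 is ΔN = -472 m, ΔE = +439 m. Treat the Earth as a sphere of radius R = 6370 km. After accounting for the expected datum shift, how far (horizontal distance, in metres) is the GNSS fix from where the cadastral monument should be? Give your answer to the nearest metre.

33 m

Observed coordinate differences: Δφ = -0.00435°, Δλ = +0.00598°.
Converting to metres (1° lat = 111177 m, cos φ = 0.707428): observed ΔN = -483.6 m, observed ΔE = 470.3 m.
Subtracting the expected shift leaves a residual of -483.6 − (-472) = -11.6 m north and 470.3 − (439) = 31.3 m east.
Residual distance = √((-11.6)² + 31.3²) = 33.4 m.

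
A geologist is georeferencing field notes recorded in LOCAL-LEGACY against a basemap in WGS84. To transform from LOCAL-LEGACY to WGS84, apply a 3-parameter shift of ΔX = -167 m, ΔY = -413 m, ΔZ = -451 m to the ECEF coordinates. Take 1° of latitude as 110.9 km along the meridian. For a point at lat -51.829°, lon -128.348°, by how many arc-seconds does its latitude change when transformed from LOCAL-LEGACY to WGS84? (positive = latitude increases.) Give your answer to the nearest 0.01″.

sin φ = -0.786170, cos φ = 0.618011, sin λ = -0.784257, cos λ = -0.620436.
North component: ΔN = −sin φ cos λ·ΔX − sin φ sin λ·ΔY + cos φ·ΔZ = −(-0.786170)(-0.620436)(-167) − (-0.786170)(-0.784257)(-413) + (0.618011)(-451) = 57.37 m.
1° of latitude spans 110900 m, so Δφ = 57.37 / 110900 × 3600 = 1.862″.

Δφ = 1.86″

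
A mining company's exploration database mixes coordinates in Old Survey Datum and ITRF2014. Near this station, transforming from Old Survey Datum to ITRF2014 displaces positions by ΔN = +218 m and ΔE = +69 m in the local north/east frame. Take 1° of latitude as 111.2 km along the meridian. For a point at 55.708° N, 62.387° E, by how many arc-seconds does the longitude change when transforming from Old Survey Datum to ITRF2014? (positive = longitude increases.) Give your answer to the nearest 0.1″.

At latitude 55.708°, cos φ = 0.563411.
1° of longitude at this latitude = 111.2 × cos φ = 62.65 km, so Δλ = 69.0 / 62651.3 = 0.0011013° = 3.965″.

Δλ = 4.0″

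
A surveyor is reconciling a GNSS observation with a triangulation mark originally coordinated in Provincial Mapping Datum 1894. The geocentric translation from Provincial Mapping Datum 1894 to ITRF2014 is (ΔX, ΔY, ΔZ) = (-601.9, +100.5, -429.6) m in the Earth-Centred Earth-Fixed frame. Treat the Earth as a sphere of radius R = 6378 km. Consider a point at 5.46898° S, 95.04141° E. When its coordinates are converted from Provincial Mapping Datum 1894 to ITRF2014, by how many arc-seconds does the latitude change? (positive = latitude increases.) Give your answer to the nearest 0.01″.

sin φ = -0.095307, cos φ = 0.995448, sin λ = 0.996131, cos λ = -0.087876.
North component: ΔN = −sin φ cos λ·ΔX − sin φ sin λ·ΔY + cos φ·ΔZ = −(-0.095307)(-0.087876)(-601.9) − (-0.095307)(0.996131)(100.5) + (0.995448)(-429.6) = -413.06 m.
1° of latitude spans πR/180 = 111317 m, so Δφ = -413.06 / 111317 × 3600 = -13.358″.

Δφ = -13.36″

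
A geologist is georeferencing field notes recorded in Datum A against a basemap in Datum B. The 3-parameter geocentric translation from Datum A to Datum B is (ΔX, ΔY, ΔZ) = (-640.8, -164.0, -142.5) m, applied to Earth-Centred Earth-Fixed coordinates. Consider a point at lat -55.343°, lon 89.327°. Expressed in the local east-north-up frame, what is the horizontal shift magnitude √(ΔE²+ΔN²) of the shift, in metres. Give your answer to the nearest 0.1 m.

676.3 m

At φ = -55.343°, λ = 89.327°: sin φ = -0.822571, cos φ = 0.568662, sin λ = 0.999931, cos λ = 0.011746.
ΔE = −sin λ·ΔX + cos λ·ΔY = −(0.999931)·(-640.8) + (0.011746)·(-164.0) = 638.83 m.
ΔN = −sin φ cos λ·ΔX − sin φ sin λ·ΔY + cos φ·ΔZ = −(-0.822571)(0.011746)(-640.8) − (-0.822571)(0.999931)(-164.0) + (0.568662)(-142.5) = -222.12 m.
Horizontal magnitude = √(ΔE² + ΔN²) = √(638.83² + (-222.12)²) = 676.34 m.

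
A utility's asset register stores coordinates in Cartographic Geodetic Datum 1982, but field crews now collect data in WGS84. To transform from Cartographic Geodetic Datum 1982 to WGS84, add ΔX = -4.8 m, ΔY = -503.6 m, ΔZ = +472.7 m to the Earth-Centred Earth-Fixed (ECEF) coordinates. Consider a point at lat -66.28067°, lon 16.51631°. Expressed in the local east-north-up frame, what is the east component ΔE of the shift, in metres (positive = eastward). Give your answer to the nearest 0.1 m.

ΔE = -481.5 m

At φ = -66.28067°, λ = 16.51631°: sin φ = -0.915527, cos φ = 0.402257, sin λ = 0.284288, cos λ = 0.958739.
ΔE = −sin λ·ΔX + cos λ·ΔY = −(0.284288)·(-4.8) + (0.958739)·(-503.6) = -481.46 m.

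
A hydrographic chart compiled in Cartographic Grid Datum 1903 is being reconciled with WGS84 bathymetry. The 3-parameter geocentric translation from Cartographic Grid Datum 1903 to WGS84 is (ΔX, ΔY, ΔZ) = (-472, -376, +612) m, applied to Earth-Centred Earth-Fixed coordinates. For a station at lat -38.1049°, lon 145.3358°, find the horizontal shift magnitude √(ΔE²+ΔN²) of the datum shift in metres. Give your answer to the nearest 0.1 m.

825.2 m

The local east axis at (φ, λ) is (−sin λ, cos λ, 0), so ΔE = −sin(145.3358°)·(-472) + cos(145.3358°)·(-376) = 577.72 m.
The local north axis is (−sin φ cos λ, −sin φ sin λ, cos φ), giving ΔN = 239.572 − 131.971 + 481.572 = 589.17 m.
Horizontal magnitude = √(ΔE² + ΔN²) = √(577.72² + 589.17²) = 825.16 m.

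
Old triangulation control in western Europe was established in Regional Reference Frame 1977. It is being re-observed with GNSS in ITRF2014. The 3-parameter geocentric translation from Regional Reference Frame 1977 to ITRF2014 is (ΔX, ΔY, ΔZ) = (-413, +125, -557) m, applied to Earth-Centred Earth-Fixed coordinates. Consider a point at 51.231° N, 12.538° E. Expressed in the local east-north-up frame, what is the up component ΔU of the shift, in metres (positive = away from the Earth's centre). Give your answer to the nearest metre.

The local up (radial) axis is (cos φ cos λ, cos φ sin λ, sin φ), giving ΔU = -252.446 + 16.992 − 434.280 = -669.73 m.

ΔU = -670 m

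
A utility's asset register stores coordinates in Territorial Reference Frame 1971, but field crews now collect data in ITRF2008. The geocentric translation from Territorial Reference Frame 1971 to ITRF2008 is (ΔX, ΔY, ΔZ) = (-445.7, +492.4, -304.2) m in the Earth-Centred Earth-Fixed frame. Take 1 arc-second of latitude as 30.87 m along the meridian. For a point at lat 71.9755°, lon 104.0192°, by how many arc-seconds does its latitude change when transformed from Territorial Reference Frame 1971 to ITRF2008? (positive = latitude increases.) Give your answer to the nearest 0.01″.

Δφ = -21.09″

sin φ = 0.950924, cos φ = 0.309424, sin λ = 0.970215, cos λ = -0.242247.
North component: ΔN = −sin φ cos λ·ΔX − sin φ sin λ·ΔY + cos φ·ΔZ = −(0.950924)(-0.242247)(-445.7) − (0.950924)(0.970215)(492.4) + (0.309424)(-304.2) = -651.09 m.
1° of latitude spans 3600 × 30.87 = 111132 m, so Δφ = -651.09 / 111132 × 3600 = -21.091″.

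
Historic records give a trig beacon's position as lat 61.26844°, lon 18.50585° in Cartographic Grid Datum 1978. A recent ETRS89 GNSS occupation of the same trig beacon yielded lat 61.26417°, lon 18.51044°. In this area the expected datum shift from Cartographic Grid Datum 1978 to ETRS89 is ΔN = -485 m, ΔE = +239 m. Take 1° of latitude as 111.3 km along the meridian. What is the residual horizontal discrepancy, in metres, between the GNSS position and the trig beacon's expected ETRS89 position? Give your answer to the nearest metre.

12 m

Observed coordinate differences: Δφ = -0.00427°, Δλ = +0.00459°.
Converting to metres (1° lat = 111300 m, cos φ = 0.480707): observed ΔN = -475.3 m, observed ΔE = 245.6 m.
Subtracting the expected shift leaves a residual of -475.3 − (-485) = 9.7 m north and 245.6 − (239) = 6.6 m east.
Residual distance = √(9.7² + 6.6²) = 11.8 m.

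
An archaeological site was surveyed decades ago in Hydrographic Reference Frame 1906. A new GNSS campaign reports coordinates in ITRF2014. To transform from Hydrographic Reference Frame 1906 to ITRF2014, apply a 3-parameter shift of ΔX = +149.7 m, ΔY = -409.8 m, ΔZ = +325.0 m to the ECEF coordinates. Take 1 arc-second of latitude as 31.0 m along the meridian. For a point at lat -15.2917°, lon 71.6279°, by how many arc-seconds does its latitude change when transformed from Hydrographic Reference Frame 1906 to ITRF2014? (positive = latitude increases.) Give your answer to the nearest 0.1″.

sin φ = -0.263733, cos φ = 0.964596, sin λ = 0.949030, cos λ = 0.315187.
North component: ΔN = −sin φ cos λ·ΔX − sin φ sin λ·ΔY + cos φ·ΔZ = −(-0.263733)(0.315187)(149.7) − (-0.263733)(0.949030)(-409.8) + (0.964596)(325.0) = 223.37 m.
1° of latitude spans 3600 × 31.00 = 111600 m, so Δφ = 223.37 / 111600 × 3600 = 7.205″.

Δφ = 7.2″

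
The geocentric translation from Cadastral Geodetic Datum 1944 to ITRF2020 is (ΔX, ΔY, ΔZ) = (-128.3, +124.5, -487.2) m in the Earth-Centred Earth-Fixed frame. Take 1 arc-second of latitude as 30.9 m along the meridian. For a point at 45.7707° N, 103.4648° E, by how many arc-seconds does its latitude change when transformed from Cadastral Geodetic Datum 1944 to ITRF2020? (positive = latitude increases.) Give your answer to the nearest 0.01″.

Δφ = -14.50″

sin φ = 0.716554, cos φ = 0.697532, sin λ = 0.972513, cos λ = -0.232848.
North component: ΔN = −sin φ cos λ·ΔX − sin φ sin λ·ΔY + cos φ·ΔZ = −(0.716554)(-0.232848)(-128.3) − (0.716554)(0.972513)(124.5) + (0.697532)(-487.2) = -448.00 m.
1° of latitude spans 3600 × 30.90 = 111240 m, so Δφ = -448.00 / 111240 × 3600 = -14.498″.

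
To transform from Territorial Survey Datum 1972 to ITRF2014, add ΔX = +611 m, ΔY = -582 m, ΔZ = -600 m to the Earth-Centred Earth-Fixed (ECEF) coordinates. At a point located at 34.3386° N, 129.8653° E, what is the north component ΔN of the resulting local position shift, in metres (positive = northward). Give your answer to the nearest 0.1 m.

At φ = 34.3386°, λ = 129.8653°: sin φ = 0.564082, cos φ = 0.825718, sin λ = 0.767553, cos λ = -0.640985.
ΔN = −sin φ cos λ·ΔX − sin φ sin λ·ΔY + cos φ·ΔZ = −(0.564082)(-0.640985)(611) − (0.564082)(0.767553)(-582) + (0.825718)(-600) = -22.53 m.

ΔN = -22.5 m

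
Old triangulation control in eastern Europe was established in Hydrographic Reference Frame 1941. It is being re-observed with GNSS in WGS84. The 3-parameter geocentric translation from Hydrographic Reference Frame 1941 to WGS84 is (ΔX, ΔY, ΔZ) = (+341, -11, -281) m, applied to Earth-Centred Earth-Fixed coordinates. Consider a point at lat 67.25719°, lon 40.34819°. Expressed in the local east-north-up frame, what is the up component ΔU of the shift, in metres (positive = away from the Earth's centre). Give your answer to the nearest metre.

The local up (radial) axis is (cos φ cos λ, cos φ sin λ, sin φ), giving ΔU = 100.470 − 2.753 − 259.152 = -161.44 m.

ΔU = -161 m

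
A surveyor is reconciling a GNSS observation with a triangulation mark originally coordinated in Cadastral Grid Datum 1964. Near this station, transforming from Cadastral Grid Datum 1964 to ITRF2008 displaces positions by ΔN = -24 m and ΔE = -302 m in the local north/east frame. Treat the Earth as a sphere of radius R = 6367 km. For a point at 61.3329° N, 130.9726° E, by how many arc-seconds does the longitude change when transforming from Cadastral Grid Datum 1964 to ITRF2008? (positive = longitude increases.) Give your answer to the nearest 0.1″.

Δλ = -20.4″

At latitude 61.3329°, cos φ = 0.479720.
One radian of longitude at latitude φ spans R cos φ, so Δλ = ΔE / (R cos φ) = -302.0 / (6367000 × 0.479720) = -9.8875e-05 rad = -20.394″.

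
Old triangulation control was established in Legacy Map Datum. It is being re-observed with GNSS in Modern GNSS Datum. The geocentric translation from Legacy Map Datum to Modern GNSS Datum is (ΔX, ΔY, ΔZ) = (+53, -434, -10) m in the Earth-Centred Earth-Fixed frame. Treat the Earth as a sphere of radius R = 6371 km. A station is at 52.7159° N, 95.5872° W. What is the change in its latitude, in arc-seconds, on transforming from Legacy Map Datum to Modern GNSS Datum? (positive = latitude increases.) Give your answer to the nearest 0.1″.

Δφ = -11.2″

sin φ = 0.795642, cos φ = 0.605768, sin λ = -0.995249, cos λ = -0.097361.
North component: ΔN = −sin φ cos λ·ΔX − sin φ sin λ·ΔY + cos φ·ΔZ = −(0.795642)(-0.097361)(53) − (0.795642)(-0.995249)(-434) + (0.605768)(-10) = -345.62 m.
1° of latitude spans πR/180 = 111195 m, so Δφ = -345.62 / 111195 × 3600 = -11.190″.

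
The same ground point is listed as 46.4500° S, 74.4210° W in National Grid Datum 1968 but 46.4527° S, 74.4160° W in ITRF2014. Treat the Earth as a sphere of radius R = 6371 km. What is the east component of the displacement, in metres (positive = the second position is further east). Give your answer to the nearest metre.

ΔE = 383 m

Δφ = -46.4527° − -46.4500° = -0.0027°; Δλ = -74.4160° − -74.4210° = +0.0050°.
1° along a meridian = πR/180 = 111195 m.
ΔN = Δφ × 111195 = -300.2 m; ΔE = Δλ × 111195 × cos(-46.4500°) = +0.0050 × 111195 × 0.688987 = 383.1 m.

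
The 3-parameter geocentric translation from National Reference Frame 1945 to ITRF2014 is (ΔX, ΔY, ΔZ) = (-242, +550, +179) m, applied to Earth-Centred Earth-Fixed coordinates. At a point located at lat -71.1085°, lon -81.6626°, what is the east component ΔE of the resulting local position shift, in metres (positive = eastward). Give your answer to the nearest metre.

ΔE = -160 m

At φ = -71.1085°, λ = -81.6626°: sin φ = -0.946133, cos φ = 0.323777, sin λ = -0.989431, cos λ = 0.145002.
ΔE = −sin λ·ΔX + cos λ·ΔY = −(-0.989431)·(-242) + (0.145002)·(550) = -159.69 m.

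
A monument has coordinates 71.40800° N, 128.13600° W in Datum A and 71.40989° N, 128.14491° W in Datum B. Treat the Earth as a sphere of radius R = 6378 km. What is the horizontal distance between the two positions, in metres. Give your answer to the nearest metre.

Δφ = 71.40989° − 71.40800° = +0.00189°; Δλ = -128.14491° − -128.13600° = -0.00891°.
1° along a meridian = πR/180 = 111317 m.
ΔN = Δφ × 111317 = 210.4 m; ΔE = Δλ × 111317 × cos(71.40800°) = -0.00891 × 111317 × 0.318827 = -316.2 m.
Distance = √(ΔE² + ΔN²) = √((-316.2)² + 210.4²) = 379.8 m.

380 m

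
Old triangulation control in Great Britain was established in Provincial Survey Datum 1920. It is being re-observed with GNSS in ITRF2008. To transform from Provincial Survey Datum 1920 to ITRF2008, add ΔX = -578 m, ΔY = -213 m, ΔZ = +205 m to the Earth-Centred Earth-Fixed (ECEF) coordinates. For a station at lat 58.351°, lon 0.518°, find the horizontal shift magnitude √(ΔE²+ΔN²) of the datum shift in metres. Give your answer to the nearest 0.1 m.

At φ = 58.351°, λ = 0.518°: sin φ = 0.851279, cos φ = 0.524714, sin λ = 0.009041, cos λ = 0.999959.
ΔE = −sin λ·ΔX + cos λ·ΔY = −(0.009041)·(-578) + (0.999959)·(-213) = -207.77 m.
ΔN = −sin φ cos λ·ΔX − sin φ sin λ·ΔY + cos φ·ΔZ = −(0.851279)(0.999959)(-578) − (0.851279)(0.009041)(-213) + (0.524714)(205) = 601.22 m.
Horizontal magnitude = √(ΔE² + ΔN²) = √((-207.77)² + 601.22²) = 636.11 m.

636.1 m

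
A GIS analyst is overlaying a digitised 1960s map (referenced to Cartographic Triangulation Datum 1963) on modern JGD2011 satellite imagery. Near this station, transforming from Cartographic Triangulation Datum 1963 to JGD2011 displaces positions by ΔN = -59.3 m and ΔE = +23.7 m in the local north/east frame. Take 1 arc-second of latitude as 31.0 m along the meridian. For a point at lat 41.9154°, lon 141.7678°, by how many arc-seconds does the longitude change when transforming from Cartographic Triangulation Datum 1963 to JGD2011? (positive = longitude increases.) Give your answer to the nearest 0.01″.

At latitude 41.9154°, cos φ = 0.744132.
1″ of longitude at this latitude = 31.00 × cos φ = 23.0681 m, so Δλ = 23.7 / 23.0681 = 1.027″.

Δλ = 1.03″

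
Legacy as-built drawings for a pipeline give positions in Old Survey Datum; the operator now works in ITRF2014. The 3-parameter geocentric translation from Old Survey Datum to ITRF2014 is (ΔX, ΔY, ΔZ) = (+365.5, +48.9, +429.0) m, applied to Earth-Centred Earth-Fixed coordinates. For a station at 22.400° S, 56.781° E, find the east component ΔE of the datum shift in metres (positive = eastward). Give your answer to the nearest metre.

At φ = -22.400°, λ = 56.781°: sin φ = -0.381070, cos φ = 0.924546, sin λ = 0.836583, cos λ = 0.547841.
ΔE = −sin λ·ΔX + cos λ·ΔY = −(0.836583)·(365.5) + (0.547841)·(48.9) = -278.98 m.

ΔE = -279 m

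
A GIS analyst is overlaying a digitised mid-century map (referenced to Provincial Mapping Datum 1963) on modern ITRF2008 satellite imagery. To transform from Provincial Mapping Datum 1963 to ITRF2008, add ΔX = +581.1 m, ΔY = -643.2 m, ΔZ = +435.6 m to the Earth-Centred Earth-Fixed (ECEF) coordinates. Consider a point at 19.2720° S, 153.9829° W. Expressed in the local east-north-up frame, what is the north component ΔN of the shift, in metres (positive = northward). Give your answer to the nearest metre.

The local north axis is (−sin φ cos λ, −sin φ sin λ, cos φ), giving ΔN = -172.358 + 93.119 + 411.190 = 331.95 m.

ΔN = 332 m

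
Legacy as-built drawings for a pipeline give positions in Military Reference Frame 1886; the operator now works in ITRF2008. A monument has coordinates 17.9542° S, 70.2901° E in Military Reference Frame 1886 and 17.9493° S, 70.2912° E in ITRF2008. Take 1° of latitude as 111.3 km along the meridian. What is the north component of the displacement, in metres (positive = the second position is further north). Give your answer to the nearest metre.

ΔN = 545 m

Δφ = -17.9493° − -17.9542° = +0.0049°; Δλ = 70.2912° − 70.2901° = +0.0011°.
ΔN = Δφ × 111300 = 545.4 m; ΔE = Δλ × 111300 × cos(-17.9542°) = +0.0011 × 111300 × 0.951303 = 116.5 m.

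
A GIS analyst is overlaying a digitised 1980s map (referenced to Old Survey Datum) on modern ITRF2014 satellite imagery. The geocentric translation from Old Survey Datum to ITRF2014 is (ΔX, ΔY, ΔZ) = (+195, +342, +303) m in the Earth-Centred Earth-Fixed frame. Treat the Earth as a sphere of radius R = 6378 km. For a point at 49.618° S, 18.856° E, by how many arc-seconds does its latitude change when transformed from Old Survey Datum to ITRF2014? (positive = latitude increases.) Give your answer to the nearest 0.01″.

Δφ = 13.62″

sin φ = -0.761742, cos φ = 0.647881, sin λ = 0.323191, cos λ = 0.946334.
North component: ΔN = −sin φ cos λ·ΔX − sin φ sin λ·ΔY + cos φ·ΔZ = −(-0.761742)(0.946334)(195) − (-0.761742)(0.323191)(342) + (0.647881)(303) = 421.07 m.
1° of latitude spans πR/180 = 111317 m, so Δφ = 421.07 / 111317 × 3600 = 13.617″.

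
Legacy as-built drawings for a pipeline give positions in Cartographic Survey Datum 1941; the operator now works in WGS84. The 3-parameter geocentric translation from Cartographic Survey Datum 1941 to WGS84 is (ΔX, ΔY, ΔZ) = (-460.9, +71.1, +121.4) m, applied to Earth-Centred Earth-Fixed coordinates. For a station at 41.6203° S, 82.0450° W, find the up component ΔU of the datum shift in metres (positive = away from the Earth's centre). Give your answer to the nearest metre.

At φ = -41.6203°, λ = -82.0450°: sin φ = -0.664191, cos φ = 0.747563, sin λ = -0.990377, cos λ = 0.138395.
ΔU = cos φ cos λ·ΔX + cos φ sin λ·ΔY + sin φ·ΔZ = (0.747563)(0.138395)(-460.9) + (0.747563)(-0.990377)(71.1) + (-0.664191)(121.4) = -180.96 m.

ΔU = -181 m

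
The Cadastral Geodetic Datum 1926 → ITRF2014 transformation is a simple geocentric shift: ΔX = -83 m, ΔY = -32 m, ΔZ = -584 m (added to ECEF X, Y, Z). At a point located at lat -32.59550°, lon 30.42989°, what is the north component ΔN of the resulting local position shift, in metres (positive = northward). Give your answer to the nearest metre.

The local north axis is (−sin φ cos λ, −sin φ sin λ, cos φ), giving ΔN = -38.553 − 8.731 − 492.017 = -539.30 m.

ΔN = -539 m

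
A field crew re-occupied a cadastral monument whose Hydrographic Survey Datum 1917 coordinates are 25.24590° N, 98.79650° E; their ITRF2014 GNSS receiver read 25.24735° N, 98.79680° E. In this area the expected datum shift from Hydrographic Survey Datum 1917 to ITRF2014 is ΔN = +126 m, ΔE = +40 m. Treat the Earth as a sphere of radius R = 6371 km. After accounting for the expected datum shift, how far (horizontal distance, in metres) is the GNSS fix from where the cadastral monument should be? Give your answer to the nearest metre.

37 m

Observed coordinate differences: Δφ = +0.00145°, Δλ = +0.00030°.
Converting to metres (1° lat = 111195 m, cos φ = 0.904486): observed ΔN = 161.2 m, observed ΔE = 30.2 m.
Subtracting the expected shift leaves a residual of 161.2 − (126) = 35.2 m north and 30.2 − (40) = -9.8 m east.
Residual distance = √(35.2² + (-9.8)²) = 36.6 m.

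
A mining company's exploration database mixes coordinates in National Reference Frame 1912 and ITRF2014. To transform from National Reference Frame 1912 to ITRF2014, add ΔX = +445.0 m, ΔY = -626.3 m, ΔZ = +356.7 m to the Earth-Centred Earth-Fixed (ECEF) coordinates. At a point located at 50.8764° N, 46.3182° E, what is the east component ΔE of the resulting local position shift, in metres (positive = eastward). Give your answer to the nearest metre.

The local east axis at (φ, λ) is (−sin λ, cos λ, 0), so ΔE = −sin(46.3182°)·445.0 + cos(46.3182°)·(-626.3) = -754.37 m.

ΔE = -754 m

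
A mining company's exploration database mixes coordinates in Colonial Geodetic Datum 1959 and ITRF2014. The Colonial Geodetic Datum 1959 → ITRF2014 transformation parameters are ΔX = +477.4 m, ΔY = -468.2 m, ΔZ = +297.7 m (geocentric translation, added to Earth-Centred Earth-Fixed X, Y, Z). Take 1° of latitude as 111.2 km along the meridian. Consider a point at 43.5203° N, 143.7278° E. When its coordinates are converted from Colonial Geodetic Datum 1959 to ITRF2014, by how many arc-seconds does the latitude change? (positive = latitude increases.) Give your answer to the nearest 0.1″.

Δφ = 21.7″

sin φ = 0.688612, cos φ = 0.725130, sin λ = 0.591622, cos λ = -0.806215.
North component: ΔN = −sin φ cos λ·ΔX − sin φ sin λ·ΔY + cos φ·ΔZ = −(0.688612)(-0.806215)(477.4) − (0.688612)(0.591622)(-468.2) + (0.725130)(297.7) = 671.65 m.
1° of latitude spans 111200 m, so Δφ = 671.65 / 111200 × 3600 = 21.744″.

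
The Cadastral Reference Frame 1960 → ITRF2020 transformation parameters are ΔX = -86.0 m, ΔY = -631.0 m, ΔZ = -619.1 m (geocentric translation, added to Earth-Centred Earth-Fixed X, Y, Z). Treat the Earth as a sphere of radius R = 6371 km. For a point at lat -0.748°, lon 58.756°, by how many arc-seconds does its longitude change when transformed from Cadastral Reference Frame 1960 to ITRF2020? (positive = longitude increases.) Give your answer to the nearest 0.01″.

Δλ = -8.22″

sin φ = -0.013055, cos φ = 0.999915, sin λ = 0.854966, cos λ = 0.518684.
East component: ΔE = −sin λ·ΔX + cos λ·ΔY = −(0.854966)(-86.0) + (0.518684)(-631.0) = -253.76 m.
1° of latitude spans πR/180 = 111195 m; at latitude φ, 1° of longitude spans that × cos φ = 111185.5 m, so Δλ = -253.76 / 111185.5 × 3600 = -8.216″.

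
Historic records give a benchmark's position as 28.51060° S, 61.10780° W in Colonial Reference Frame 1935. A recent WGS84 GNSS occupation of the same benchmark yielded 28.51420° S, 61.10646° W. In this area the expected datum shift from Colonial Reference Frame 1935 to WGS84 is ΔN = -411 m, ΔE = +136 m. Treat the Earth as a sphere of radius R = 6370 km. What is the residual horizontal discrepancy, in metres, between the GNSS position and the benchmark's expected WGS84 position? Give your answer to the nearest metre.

12 m

Observed coordinate differences: Δφ = -0.00360°, Δλ = +0.00134°.
Converting to metres (1° lat = 111177 m, cos φ = 0.878729): observed ΔN = -400.2 m, observed ΔE = 130.9 m.
Subtracting the expected shift leaves a residual of -400.2 − (-411) = 10.8 m north and 130.9 − (136) = -5.1 m east.
Residual distance = √(10.8² + (-5.1)²) = 11.9 m.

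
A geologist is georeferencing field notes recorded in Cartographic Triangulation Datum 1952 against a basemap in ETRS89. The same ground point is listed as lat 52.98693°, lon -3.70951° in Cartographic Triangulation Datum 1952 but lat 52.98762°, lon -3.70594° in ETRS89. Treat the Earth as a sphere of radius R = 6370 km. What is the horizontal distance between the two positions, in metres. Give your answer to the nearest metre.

251 m

Δφ = 52.98762° − 52.98693° = +0.00069°; Δλ = -3.70594° − -3.70951° = +0.00357°.
1° along a meridian = πR/180 = 111177 m.
ΔN = Δφ × 111177 = 76.7 m; ΔE = Δλ × 111177 × cos(52.98693°) = +0.00357 × 111177 × 0.601997 = 238.9 m.
Distance = √(ΔE² + ΔN²) = √(238.9² + 76.7²) = 250.9 m.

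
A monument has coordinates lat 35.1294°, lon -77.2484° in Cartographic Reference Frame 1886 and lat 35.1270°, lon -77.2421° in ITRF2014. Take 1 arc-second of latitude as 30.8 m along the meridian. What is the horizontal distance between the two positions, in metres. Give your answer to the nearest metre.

Δφ = 35.1270° − 35.1294° = -0.0024°; Δλ = -77.2421° − -77.2484° = +0.0063°.
1° of latitude = 3600 × 30.80 = 110880 m.
ΔN = Δφ × 110880 = -266.1 m; ΔE = Δλ × 110880 × cos(35.1294°) = +0.0063 × 110880 × 0.817855 = 571.3 m.
Distance = √(ΔE² + ΔN²) = √(571.3² + (-266.1)²) = 630.2 m.

630 m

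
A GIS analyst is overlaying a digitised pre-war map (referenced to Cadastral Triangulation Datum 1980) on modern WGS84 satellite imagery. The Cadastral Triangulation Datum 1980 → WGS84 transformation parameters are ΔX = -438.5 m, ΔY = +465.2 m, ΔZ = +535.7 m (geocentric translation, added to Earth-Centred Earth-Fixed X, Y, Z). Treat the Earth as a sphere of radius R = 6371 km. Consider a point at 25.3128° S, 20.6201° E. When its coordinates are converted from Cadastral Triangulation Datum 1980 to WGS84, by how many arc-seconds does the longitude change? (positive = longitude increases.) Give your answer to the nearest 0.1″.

sin φ = -0.427560, cos φ = 0.903987, sin λ = 0.352170, cos λ = 0.935936.
East component: ΔE = −sin λ·ΔX + cos λ·ΔY = −(0.352170)(-438.5) + (0.935936)(465.2) = 589.82 m.
1° of latitude spans πR/180 = 111195 m; at latitude φ, 1° of longitude spans that × cos φ = 100518.8 m, so Δλ = 589.82 / 100518.8 × 3600 = 21.124″.

Δλ = 21.1″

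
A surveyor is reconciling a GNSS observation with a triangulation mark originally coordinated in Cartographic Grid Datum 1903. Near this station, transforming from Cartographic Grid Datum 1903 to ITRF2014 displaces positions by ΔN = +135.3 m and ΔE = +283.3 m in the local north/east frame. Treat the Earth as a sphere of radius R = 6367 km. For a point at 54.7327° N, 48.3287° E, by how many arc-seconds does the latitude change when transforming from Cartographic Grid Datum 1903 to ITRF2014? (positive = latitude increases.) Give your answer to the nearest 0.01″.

On a sphere of radius R, 1 rad of latitude = R, so Δφ = ΔN / R = 135.3 / 6367000 = 2.1250e-05 rad = 4.383″.

Δφ = 4.38″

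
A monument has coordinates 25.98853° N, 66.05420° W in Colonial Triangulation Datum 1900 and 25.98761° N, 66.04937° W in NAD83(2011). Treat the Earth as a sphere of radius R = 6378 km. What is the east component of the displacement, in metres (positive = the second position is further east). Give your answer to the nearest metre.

ΔE = 483 m

Δφ = 25.98761° − 25.98853° = -0.00092°; Δλ = -66.04937° − -66.05420° = +0.00483°.
1° along a meridian = πR/180 = 111317 m.
ΔN = Δφ × 111317 = -102.4 m; ΔE = Δλ × 111317 × cos(25.98853°) = +0.00483 × 111317 × 0.898882 = 483.3 m.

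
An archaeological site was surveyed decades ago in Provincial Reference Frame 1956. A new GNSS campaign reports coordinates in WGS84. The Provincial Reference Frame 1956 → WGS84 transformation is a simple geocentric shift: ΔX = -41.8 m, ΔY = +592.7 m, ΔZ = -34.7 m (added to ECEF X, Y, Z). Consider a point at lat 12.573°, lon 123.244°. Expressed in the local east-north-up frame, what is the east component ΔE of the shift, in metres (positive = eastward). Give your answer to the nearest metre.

The local east axis at (φ, λ) is (−sin λ, cos λ, 0), so ΔE = −sin(123.244°)·(-41.8) + cos(123.244°)·592.7 = -289.96 m.

ΔE = -290 m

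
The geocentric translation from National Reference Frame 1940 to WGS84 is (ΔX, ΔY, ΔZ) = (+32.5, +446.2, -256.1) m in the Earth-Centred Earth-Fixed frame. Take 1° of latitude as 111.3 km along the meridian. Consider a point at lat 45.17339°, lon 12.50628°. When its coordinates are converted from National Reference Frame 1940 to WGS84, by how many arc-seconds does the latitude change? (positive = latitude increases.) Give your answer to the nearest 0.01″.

sin φ = 0.709243, cos φ = 0.704964, sin λ = 0.216547, cos λ = 0.976272.
North component: ΔN = −sin φ cos λ·ΔX − sin φ sin λ·ΔY + cos φ·ΔZ = −(0.709243)(0.976272)(32.5) − (0.709243)(0.216547)(446.2) + (0.704964)(-256.1) = -271.57 m.
1° of latitude spans 111300 m, so Δφ = -271.57 / 111300 × 3600 = -8.784″.

Δφ = -8.78″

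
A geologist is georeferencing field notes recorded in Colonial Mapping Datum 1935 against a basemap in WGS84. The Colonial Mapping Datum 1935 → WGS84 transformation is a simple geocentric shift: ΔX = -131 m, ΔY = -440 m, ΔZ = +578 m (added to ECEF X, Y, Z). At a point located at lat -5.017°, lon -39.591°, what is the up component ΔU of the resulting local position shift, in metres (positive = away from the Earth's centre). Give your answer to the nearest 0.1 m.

At φ = -5.017°, λ = -39.591°: sin φ = -0.087451, cos φ = 0.996169, sin λ = -0.637303, cos λ = 0.770613.
ΔU = cos φ cos λ·ΔX + cos φ sin λ·ΔY + sin φ·ΔZ = (0.996169)(0.770613)(-131) + (0.996169)(-0.637303)(-440) + (-0.087451)(578) = 128.23 m.

ΔU = 128.2 m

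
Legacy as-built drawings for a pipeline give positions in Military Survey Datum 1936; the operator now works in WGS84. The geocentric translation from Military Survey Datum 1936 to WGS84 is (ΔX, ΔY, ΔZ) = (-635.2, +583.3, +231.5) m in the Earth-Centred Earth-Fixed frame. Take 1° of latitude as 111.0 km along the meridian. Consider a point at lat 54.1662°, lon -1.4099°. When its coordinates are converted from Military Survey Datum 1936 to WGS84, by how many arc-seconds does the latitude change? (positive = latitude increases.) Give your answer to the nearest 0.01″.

sin φ = 0.810719, cos φ = 0.585436, sin λ = -0.024605, cos λ = 0.999697.
North component: ΔN = −sin φ cos λ·ΔX − sin φ sin λ·ΔY + cos φ·ΔZ = −(0.810719)(0.999697)(-635.2) − (0.810719)(-0.024605)(583.3) + (0.585436)(231.5) = 661.98 m.
1° of latitude spans 111000 m, so Δφ = 661.98 / 111000 × 3600 = 21.470″.

Δφ = 21.47″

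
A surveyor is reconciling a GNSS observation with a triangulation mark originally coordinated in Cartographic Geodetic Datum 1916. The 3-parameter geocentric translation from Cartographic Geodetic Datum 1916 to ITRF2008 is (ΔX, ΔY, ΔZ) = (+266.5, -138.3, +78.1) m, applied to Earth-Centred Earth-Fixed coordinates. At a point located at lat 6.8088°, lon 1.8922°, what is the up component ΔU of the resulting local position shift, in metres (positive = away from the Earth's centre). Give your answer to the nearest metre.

ΔU = 269 m

The local up (radial) axis is (cos φ cos λ, cos φ sin λ, sin φ), giving ΔU = 264.476 − 4.534 + 9.259 = 269.20 m.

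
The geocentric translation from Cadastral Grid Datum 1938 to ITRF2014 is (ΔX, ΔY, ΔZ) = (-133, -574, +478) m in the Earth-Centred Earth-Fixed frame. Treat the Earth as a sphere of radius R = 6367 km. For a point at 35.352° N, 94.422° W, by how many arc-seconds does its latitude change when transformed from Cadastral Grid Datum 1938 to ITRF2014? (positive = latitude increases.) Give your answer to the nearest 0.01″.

Δφ = 1.71″

sin φ = 0.578598, cos φ = 0.815613, sin λ = -0.997023, cos λ = -0.077102.
North component: ΔN = −sin φ cos λ·ΔX − sin φ sin λ·ΔY + cos φ·ΔZ = −(0.578598)(-0.077102)(-133) − (0.578598)(-0.997023)(-574) + (0.815613)(478) = 52.80 m.
1° of latitude spans πR/180 = 111125 m, so Δφ = 52.80 / 111125 × 3600 = 1.711″.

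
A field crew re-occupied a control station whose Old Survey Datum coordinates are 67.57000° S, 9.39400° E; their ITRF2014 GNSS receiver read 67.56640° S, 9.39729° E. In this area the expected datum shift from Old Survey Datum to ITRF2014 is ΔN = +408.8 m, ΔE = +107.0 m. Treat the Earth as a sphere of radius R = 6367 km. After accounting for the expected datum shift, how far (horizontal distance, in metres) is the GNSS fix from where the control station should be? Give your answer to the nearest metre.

Observed coordinate differences: Δφ = +0.00360°, Δλ = +0.00329°.
Converting to metres (1° lat = 111125 m, cos φ = 0.381554): observed ΔN = 400.1 m, observed ΔE = 139.5 m.
Subtracting the expected shift leaves a residual of 400.1 − (408.8) = -8.7 m north and 139.5 − (107.0) = 32.5 m east.
Residual distance = √((-8.7)² + 32.5²) = 33.7 m.

34 m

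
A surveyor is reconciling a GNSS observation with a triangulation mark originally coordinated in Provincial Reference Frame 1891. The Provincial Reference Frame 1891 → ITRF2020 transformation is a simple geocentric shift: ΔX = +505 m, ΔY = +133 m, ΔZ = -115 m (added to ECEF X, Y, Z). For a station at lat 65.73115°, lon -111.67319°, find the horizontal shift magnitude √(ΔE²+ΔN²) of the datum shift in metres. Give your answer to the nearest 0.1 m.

At φ = 65.73115°, λ = -111.67319°: sin φ = 0.911627, cos φ = 0.411019, sin λ = -0.929305, cos λ = -0.369312.
ΔE = −sin λ·ΔX + cos λ·ΔY = −(-0.929305)·(505) + (-0.369312)·(133) = 420.18 m.
ΔN = −sin φ cos λ·ΔX − sin φ sin λ·ΔY + cos φ·ΔZ = −(0.911627)(-0.369312)(505) − (0.911627)(-0.929305)(133) + (0.411019)(-115) = 235.43 m.
Horizontal magnitude = √(ΔE² + ΔN²) = √(420.18² + 235.43²) = 481.64 m.

481.6 m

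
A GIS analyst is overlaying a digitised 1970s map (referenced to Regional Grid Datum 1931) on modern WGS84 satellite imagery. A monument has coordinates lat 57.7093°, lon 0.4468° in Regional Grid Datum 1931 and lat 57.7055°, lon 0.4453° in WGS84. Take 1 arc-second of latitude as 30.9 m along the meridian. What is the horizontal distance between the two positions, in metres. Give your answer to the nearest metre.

Δφ = 57.7055° − 57.7093° = -0.0038°; Δλ = 0.4453° − 0.4468° = -0.0015°.
1° of latitude = 3600 × 30.90 = 111240 m.
ΔN = Δφ × 111240 = -422.7 m; ΔE = Δλ × 111240 × cos(57.7093°) = -0.0015 × 111240 × 0.534215 = -89.1 m.
Distance = √(ΔE² + ΔN²) = √((-89.1)² + (-422.7)²) = 432.0 m.

432 m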